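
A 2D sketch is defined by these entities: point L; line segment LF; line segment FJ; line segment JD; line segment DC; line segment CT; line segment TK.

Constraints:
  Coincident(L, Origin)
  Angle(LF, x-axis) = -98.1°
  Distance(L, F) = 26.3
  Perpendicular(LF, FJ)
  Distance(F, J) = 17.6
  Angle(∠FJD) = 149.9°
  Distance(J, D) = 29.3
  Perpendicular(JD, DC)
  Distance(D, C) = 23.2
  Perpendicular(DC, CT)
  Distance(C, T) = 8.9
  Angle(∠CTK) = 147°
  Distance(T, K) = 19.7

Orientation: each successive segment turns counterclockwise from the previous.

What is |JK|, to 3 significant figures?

13.1

L is at the origin; LF runs at -98.1° with length 26.3, so F = (-3.71, -26.0). LF is perpendicular to FJ, so FJ runs at -8.10°; with |FJ| = 17.6, J = (13.7, -28.5). ∠FJD = 149.9° gives JD at 22.0° from the x-axis; with |JD| = 29.3, D = (40.9, -17.5). JD ⟂ DC, so DC runs at 112°; with |DC| = 23.2, C = (32.2, 3.97). DC is perpendicular to CT, so CT runs at -158°; with |CT| = 8.9, T = (23.9, 0.635). ∠CTK = 147.0° gives TK at -125° from the x-axis; with |TK| = 19.7, K = (12.6, -15.5). Then |JK| = |K − J| = 13.1.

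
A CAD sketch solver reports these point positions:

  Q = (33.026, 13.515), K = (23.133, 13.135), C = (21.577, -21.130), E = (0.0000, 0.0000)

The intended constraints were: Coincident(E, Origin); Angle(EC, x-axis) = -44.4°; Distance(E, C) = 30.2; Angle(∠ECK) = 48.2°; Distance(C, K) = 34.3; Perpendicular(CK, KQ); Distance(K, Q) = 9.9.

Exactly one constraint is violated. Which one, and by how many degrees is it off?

Perpendicular(CK, KQ) — off by 4.80°.

E = (0.00, 0.00) ✓; EC at -44.40° ✓; |EC| = 30.20 ✓; ∠ECK = 48.20° ✓; |CK| = 34.30 ✓; ∠(CK, KQ) = 85.20° ✗; |KQ| = 9.900 ✓.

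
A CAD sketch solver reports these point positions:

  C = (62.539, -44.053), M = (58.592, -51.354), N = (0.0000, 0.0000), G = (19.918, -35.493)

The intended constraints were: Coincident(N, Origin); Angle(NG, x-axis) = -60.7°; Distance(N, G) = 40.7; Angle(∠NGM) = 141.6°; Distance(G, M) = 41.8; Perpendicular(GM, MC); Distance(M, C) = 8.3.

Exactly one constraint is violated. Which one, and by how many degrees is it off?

Perpendicular(GM, MC) — off by 6.10°.

N = (0.00, 0.00) ✓; NG at -60.70° ✓; |NG| = 40.70 ✓; ∠NGM = 141.6° ✓; |GM| = 41.80 ✓; ∠(GM, MC) = 83.90° ✗; |MC| = 8.300 ✓.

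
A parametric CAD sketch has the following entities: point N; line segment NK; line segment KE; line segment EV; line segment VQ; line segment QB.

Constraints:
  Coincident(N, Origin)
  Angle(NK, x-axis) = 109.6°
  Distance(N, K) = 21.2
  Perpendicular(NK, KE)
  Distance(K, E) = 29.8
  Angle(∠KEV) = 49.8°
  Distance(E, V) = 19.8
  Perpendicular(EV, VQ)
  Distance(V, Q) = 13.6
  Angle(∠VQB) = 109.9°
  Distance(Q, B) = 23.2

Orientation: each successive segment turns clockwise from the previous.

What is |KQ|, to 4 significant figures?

9.179

N is at the origin; NK runs at 109.6° with length 21.2, so K = (-7.112, 19.97). NK ⟂ KE, so KE runs at 19.60°; with |KE| = 29.8, E = (20.96, 29.97). ∠KEV = 49.8° gives EV at -110.6° from the x-axis; with |EV| = 19.8, V = (14.00, 11.43). The perpendicularity gives VQ at right angles to EV, so VQ runs at 159.4°; with |VQ| = 13.6, Q = (1.265, 16.22). Then |KQ| = |Q − K| = 9.179.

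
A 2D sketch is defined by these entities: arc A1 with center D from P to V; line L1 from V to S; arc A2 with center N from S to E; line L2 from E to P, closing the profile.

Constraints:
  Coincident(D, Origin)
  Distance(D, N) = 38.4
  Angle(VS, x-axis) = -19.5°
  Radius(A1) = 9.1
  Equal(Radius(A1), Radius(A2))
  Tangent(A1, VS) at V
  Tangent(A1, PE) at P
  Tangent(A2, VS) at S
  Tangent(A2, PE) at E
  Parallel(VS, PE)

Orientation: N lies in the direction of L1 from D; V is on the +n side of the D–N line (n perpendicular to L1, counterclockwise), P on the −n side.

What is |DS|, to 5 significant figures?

39.464

The slot axis is L1's direction at -19.5°, so u = (cos -19.5°, sin -19.5°) = (0.94264, -0.33381) and n = (−sin -19.5°, cos -19.5°) = (0.33381, 0.94264). D is at the origin and N lies 38.4 along u from D, so N = 38.4·u = (36.197, -12.818). Tangency of A1 to both parallel lines with radius 9.1 puts V and P at D ± 9.1·n: V = (3.0376, 8.5780), P = (-3.0376, -8.5780). Equal radii place S and E the same way about N: S = N + 9.1·n = (39.235, -4.2401), E = N − 9.1·n = (33.160, -21.396). Then |DS| = |S − D| = 39.464.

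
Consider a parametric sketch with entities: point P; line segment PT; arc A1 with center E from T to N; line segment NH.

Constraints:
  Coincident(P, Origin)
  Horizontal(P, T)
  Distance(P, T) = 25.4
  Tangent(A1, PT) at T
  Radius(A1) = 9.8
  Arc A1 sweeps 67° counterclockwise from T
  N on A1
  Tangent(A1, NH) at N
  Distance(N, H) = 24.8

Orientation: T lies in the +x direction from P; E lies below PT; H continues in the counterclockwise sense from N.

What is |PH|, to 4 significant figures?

29.57

P is at the origin; P and T share the same y with |PT| = 25.4 and T on the +x side, so T = (25.40, 0.000). Tangency of A1 to PT means the radius ET is perpendicular to PT, so E = T + (0, -9.8) = (25.40, -9.800). On A1, T sits at bearing 90° from E; a 67° counterclockwise sweep puts N at bearing 157°, so N = E + 9.8·(cos 157°, sin 157°) = (16.38, -5.971). Tangency of A1 to NH means the radius EN is perpendicular to NH, so NH runs along (−sin 157°, cos 157°); with |NH| = 24.8, H = (6.689, -28.80). Then |PH| = |H − P| = 29.57.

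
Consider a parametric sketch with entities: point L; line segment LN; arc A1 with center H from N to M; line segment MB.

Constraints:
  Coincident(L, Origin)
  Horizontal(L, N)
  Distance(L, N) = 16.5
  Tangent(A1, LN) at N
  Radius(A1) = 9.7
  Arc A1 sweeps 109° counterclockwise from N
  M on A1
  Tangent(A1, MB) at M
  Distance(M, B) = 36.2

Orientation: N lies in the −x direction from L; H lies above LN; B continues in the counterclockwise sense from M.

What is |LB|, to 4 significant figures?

50.82

L is at the origin; LN is horizontal with |LN| = 16.5 and N on the −x side, so N = (-16.50, 0.000). The tangent condition forces HN to be normal to LN, so H = N + (0, 9.7) = (-16.50, 9.700). On A1, N sits at bearing -90° from H; a 109° counterclockwise sweep puts M at bearing 19°, so M = H + 9.7·(cos 19°, sin 19°) = (-7.328, 12.86). A1 meets MB tangentially, so HM is at right angles to MB, so MB runs along (−sin 19°, cos 19°); with |MB| = 36.2, B = (-19.11, 47.09). Then |LB| = |B − L| = 50.82.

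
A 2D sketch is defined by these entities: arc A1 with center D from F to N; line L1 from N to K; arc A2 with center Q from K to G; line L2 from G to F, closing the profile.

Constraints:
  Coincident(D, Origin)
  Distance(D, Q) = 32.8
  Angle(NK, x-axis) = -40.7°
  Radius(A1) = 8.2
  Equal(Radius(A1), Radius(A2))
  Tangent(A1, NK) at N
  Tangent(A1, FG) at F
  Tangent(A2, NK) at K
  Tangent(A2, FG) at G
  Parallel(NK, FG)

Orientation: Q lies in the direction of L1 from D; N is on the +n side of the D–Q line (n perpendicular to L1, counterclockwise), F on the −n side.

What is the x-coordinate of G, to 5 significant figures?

19.520

Tangency of A1 to both parallel lines with radius 8.2 puts N and F at D ± 8.2·n: N = (5.3472, 6.2167), F = (-5.3472, -6.2167). Equal radii place K and G the same way about Q: K = Q + 8.2·n = (30.214, -15.172), G = Q − 8.2·n = (19.520, -27.606). So G.x = 19.520.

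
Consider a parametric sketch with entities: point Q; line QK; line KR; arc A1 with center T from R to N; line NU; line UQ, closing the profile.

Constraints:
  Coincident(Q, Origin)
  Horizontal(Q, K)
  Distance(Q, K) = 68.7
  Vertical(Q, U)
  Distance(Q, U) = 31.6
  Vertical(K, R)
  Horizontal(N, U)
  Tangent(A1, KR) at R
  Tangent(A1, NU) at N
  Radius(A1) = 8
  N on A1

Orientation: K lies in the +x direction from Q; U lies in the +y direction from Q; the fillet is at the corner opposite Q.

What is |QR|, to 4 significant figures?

72.64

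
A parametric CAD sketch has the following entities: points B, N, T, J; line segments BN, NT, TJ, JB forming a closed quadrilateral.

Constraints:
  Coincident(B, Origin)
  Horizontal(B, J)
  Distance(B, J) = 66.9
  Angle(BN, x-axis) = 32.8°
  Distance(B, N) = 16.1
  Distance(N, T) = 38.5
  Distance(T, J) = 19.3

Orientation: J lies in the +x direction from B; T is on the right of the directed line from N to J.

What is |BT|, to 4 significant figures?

49.26

Checks: |NT| = 38.50 ✓; |TJ| = 19.30 ✓.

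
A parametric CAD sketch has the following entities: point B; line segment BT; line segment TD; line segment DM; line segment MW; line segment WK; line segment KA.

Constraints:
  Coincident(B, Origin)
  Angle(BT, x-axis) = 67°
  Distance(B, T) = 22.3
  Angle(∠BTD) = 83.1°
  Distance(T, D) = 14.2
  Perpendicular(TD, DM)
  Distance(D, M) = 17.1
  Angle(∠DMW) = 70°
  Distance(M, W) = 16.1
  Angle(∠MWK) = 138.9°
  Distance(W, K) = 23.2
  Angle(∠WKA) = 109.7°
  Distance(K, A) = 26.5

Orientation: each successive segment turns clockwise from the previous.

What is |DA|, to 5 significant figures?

29.924

B is at the origin; BT runs at 67.0° with length 22.3, so T = (8.7133, 20.527). ∠BTD = 83.1° gives TD at -29.900° from the x-axis; with |TD| = 14.2, D = (21.023, 13.449). The perpendicularity gives DM at right angles to TD, so DM runs at -119.90°; with |DM| = 17.1, M = (12.499, -1.3752). ∠DMW = 70.0° gives MW at 130.10° from the x-axis; with |MW| = 16.1, W = (2.1287, 10.940). ∠MWK = 138.9° gives WK at 89.000° from the x-axis; with |WK| = 23.2, K = (2.5336, 34.136). ∠WKA = 109.7° gives KA at 18.700° from the x-axis; with |KA| = 26.5, A = (27.635, 42.633). Then |DA| = |A − D| = 29.924.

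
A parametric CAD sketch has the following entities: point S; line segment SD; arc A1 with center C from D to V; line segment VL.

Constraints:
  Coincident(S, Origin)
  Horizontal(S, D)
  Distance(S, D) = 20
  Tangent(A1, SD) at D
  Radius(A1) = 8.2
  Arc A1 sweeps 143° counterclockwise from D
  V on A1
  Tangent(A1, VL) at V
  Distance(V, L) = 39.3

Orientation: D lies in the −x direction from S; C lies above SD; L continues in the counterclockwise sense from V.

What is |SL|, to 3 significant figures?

60.3

On A1, D sits at bearing -90° from C; a 143° counterclockwise sweep puts V at bearing 53°, so V = C + 8.2·(cos 53°, sin 53°) = (-15.1, 14.7). Tangency of A1 to VL means the radius CV is perpendicular to VL, so VL runs along (−sin 53°, cos 53°); with |VL| = 39.3, L = (-46.5, 38.4). Then |SL| = |L − S| = 60.3.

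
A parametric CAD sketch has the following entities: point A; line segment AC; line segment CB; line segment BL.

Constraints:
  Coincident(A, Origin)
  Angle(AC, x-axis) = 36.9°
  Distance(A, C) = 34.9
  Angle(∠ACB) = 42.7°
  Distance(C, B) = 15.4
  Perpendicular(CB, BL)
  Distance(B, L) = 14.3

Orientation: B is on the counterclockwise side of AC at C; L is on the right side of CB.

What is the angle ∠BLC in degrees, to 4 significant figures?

47.12°

A is at the origin; AC runs at 36.9° with length 34.9, so C = 34.9·(cos 36.9°, sin 36.9°) = (27.91, 20.95). ∠ACB = 42.7°, so CB runs at 36.9° + (180° − 42.7°) = 174.2° from the x-axis; with |CB| = 15.4, B = C + 15.4·(cos 174.2°, sin 174.2°) = (12.59, 22.51). CB is perpendicular to BL; with |BL| = 14.3 on the right of CB, L = B + 14.3·(0.1011, 0.9949) = (14.03, 36.74). Then cos ∠BLC = LB·LC / (|LB||LC|), giving 47.12°.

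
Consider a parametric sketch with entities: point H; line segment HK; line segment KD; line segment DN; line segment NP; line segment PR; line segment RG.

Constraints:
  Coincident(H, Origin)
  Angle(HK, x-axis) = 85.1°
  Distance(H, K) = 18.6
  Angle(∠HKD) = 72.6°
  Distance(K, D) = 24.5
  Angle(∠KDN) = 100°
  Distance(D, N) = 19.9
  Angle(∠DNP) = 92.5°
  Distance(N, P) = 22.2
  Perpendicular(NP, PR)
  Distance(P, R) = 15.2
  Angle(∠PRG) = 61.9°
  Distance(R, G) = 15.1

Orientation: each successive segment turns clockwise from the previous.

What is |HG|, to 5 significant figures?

12.664

The perpendicularity gives PR at right angles to NP, so PR runs at 80.200°; with |PR| = 15.2, R = (0.72822, 8.5490). ∠PRG = 61.9° gives RG at -37.900° from the x-axis; with |RG| = 15.1, G = (12.643, -0.72672). Then |HG| = |G − H| = 12.664.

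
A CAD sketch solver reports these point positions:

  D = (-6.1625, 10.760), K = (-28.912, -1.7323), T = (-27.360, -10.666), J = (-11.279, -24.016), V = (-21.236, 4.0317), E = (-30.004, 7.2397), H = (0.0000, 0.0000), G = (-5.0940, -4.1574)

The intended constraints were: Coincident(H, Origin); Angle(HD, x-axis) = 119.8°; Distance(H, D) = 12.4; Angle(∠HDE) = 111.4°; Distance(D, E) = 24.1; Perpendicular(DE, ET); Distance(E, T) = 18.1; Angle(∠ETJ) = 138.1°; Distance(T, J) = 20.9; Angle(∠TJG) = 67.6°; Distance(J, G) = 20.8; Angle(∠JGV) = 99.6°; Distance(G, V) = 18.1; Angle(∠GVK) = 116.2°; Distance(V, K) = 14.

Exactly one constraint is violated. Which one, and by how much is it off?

Distance(V, K) = 14 — off by 4.40.

H = (0.00, 0.00) ✓; HD at 119.8° ✓; |HD| = 12.40 ✓; ∠HDE = 111.4° ✓; |DE| = 24.10 ✓; ∠(DE, ET) = 90.00° ✓; |ET| = 18.10 ✓; ∠ETJ = 138.1° ✓; |TJ| = 20.90 ✓; ∠TJG = 67.60° ✓; |JG| = 20.80 ✓; ∠JGV = 99.60° ✓; |GV| = 18.10 ✓; ∠GVK = 116.2° ✓; |VK| = 9.599 ✗.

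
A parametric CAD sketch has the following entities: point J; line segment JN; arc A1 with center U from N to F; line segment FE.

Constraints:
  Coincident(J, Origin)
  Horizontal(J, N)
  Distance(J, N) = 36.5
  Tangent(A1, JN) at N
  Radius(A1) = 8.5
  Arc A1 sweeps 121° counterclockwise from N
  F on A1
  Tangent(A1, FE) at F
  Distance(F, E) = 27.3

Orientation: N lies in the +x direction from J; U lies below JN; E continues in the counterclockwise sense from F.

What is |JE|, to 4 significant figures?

56.47

On A1, N sits at bearing 90° from U; a 121° counterclockwise sweep puts F at bearing 211°, so F = U + 8.5·(cos 211°, sin 211°) = (29.21, -12.88). The tangent condition forces UF to be normal to FE, so FE runs along (−sin 211°, cos 211°); with |FE| = 27.3, E = (43.27, -36.28). Then |JE| = |E − J| = 56.47.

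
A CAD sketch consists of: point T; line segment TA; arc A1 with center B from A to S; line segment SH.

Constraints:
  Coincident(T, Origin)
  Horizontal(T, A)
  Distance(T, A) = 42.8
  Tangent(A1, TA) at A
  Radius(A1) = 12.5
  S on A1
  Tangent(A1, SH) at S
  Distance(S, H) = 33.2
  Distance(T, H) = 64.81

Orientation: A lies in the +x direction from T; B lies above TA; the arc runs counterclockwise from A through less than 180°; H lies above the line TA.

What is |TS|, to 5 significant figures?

57.074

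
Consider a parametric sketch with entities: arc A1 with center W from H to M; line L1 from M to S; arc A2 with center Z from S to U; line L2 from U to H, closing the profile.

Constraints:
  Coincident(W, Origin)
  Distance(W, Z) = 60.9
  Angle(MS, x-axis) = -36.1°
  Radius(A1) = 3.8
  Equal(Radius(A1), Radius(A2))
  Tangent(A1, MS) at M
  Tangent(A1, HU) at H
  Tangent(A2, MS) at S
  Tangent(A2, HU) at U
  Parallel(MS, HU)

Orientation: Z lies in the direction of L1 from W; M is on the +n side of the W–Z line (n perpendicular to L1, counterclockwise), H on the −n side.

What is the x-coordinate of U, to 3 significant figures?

47.0

The slot axis is L1's direction at -36.1°, so u = (cos -36.1°, sin -36.1°) = (0.808, -0.589) and n = (−sin -36.1°, cos -36.1°) = (0.589, 0.808). W is at the origin and Z lies 60.9 along u from W, so Z = 60.9·u = (49.2, -35.9). Tangency of A1 to both parallel lines with radius 3.8 puts M and H at W ± 3.8·n: M = (2.24, 3.07), H = (-2.24, -3.07). Equal radii place S and U the same way about Z: S = Z + 3.8·n = (51.4, -32.8), U = Z − 3.8·n = (47.0, -39.0). So U.x = 47.0.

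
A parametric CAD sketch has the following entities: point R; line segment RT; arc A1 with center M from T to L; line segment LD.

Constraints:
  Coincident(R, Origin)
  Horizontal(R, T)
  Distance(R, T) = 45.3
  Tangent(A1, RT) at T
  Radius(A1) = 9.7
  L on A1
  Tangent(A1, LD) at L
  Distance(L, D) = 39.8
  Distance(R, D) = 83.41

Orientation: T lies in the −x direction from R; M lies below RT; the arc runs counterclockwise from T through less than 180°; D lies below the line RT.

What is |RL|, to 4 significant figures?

53.93

R is at the origin; R and T share the same y with |RT| = 45.3 and T on the −x side, so T = (-45.30, 0.000). The tangent condition forces MT to be normal to RT, so M = T + (0, -9.7) = (-45.30, -9.700). Since ML ⟂ LD (tangency), |MD| = √(9.7² + 39.8²) = 40.96 regardless of where L sits on A1. So D lies on both circle(R, 83.41) and circle(M, 40.96); the below-RT intersection is D = (-73.52, -39.39). L is the foot of the tangent from D: L = (-53.71, -4.872).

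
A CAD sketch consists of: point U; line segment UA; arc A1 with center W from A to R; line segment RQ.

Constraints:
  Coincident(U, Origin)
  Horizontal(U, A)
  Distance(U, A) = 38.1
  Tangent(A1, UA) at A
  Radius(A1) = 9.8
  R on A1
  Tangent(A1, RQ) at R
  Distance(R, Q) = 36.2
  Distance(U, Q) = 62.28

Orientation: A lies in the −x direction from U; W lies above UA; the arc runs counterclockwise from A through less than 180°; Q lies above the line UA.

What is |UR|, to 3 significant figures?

31.6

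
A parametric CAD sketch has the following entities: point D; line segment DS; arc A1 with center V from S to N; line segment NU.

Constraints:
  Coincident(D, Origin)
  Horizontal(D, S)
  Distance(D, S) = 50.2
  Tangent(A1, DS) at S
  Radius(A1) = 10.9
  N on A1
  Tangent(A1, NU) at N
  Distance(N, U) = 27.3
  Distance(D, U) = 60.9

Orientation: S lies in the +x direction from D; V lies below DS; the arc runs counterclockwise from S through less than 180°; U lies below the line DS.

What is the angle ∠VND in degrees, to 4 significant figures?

147.8°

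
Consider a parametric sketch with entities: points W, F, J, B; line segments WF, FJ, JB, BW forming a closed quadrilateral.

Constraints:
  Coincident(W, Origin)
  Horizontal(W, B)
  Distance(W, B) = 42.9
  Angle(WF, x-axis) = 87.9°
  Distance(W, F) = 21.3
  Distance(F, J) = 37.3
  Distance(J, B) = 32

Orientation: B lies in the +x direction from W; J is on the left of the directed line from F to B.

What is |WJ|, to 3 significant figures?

48.3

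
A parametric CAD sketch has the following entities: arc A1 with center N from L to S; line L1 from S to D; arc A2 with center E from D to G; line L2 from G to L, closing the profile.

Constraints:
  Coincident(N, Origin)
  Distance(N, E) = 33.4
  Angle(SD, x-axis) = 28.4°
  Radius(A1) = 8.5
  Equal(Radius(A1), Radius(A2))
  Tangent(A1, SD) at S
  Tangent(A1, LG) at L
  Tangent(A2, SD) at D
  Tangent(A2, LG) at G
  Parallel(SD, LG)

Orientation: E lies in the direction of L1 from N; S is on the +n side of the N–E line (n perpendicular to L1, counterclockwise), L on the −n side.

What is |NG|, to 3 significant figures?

34.5

The slot axis is L1's direction at 28.4°, so u = (cos 28.4°, sin 28.4°) = (0.880, 0.476) and n = (−sin 28.4°, cos 28.4°) = (-0.476, 0.880). N is at the origin and E lies 33.4 along u from N, so E = 33.4·u = (29.4, 15.9). Tangency of A1 to both parallel lines with radius 8.5 puts S and L at N ± 8.5·n: S = (-4.04, 7.48), L = (4.04, -7.48). Equal radii place D and G the same way about E: D = E + 8.5·n = (25.3, 23.4), G = E − 8.5·n = (33.4, 8.41). Then |NG| = |G − N| = 34.5.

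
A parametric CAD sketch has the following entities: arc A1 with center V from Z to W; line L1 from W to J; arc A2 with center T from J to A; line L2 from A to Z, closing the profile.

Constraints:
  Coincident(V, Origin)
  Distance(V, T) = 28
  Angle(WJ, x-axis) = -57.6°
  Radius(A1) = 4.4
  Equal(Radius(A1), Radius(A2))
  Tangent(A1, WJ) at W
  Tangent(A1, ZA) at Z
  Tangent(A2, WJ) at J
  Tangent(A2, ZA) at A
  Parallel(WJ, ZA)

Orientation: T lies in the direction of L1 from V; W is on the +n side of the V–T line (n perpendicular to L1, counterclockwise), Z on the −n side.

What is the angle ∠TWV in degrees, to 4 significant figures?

81.07°

The slot axis is L1's direction at -57.6°, so u = (cos -57.6°, sin -57.6°) = (0.5358, -0.8443) and n = (−sin -57.6°, cos -57.6°) = (0.8443, 0.5358). V is at the origin and T lies 28.0 along u from V, so T = 28.0·u = (15.00, -23.64). Tangency of A1 to both parallel lines with radius 4.4 puts W and Z at V ± 4.4·n: W = (3.715, 2.358), Z = (-3.715, -2.358). Then cos ∠TWV = WT·WV / (|WT||WV|), giving 81.07°.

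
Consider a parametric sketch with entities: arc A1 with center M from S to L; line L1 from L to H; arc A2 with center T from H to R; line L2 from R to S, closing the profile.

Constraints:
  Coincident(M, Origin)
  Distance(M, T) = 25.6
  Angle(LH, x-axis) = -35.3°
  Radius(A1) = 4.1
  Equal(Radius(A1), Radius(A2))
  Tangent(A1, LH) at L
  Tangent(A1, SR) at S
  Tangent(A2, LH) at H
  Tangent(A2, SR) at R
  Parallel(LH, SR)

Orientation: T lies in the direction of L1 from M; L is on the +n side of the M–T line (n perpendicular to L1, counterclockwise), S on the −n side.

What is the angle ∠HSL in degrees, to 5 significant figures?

72.239°

Tangency of A1 to both parallel lines with radius 4.1 puts L and S at M ± 4.1·n: L = (2.3692, 3.3462), S = (-2.3692, -3.3462). Equal radii place H and R the same way about T: H = T + 4.1·n = (23.262, -11.447), R = T − 4.1·n = (18.524, -18.139). Then cos ∠HSL = SH·SL / (|SH||SL|), giving 72.239°.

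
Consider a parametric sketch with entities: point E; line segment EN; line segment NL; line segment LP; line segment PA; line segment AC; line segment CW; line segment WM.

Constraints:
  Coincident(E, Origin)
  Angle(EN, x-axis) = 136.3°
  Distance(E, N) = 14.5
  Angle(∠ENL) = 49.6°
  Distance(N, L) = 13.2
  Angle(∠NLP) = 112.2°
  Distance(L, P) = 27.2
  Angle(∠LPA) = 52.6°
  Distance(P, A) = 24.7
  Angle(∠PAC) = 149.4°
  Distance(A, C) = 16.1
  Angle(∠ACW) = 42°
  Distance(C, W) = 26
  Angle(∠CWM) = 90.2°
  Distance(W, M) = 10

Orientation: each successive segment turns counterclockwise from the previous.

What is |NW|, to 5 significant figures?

16.888

E is at the origin; EN runs at 136.3° with length 14.5, so N = (-10.483, 10.018). ∠ENL = 49.6° gives NL at -93.300° from the x-axis; with |NL| = 13.2, L = (-11.243, -3.1603). ∠NLP = 112.2° gives LP at -25.500° from the x-axis; with |LP| = 27.2, P = (13.307, -14.870). ∠LPA = 52.6° gives PA at 101.90° from the x-axis; with |PA| = 24.7, A = (8.2142, 9.2990). ∠PAC = 149.4° gives AC at 132.50° from the x-axis; with |AC| = 16.1, C = (-2.6628, 21.169). ∠ACW = 42.0° gives CW at -89.500° from the x-axis; with |CW| = 26.0, W = (-2.4359, -4.8299). Then |NW| = |W − N| = 16.888.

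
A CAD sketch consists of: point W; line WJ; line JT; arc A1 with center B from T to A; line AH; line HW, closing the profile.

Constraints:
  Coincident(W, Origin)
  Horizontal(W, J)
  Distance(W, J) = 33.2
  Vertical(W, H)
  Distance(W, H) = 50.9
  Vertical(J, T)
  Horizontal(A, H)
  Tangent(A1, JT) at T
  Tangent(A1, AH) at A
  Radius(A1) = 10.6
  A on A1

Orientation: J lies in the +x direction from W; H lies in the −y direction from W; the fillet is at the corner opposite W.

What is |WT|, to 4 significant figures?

52.21

The virtual corner opposite W is at (33.20, -50.90). Tangency of A1 to JT means the radius BT is perpendicular to JT and the tangent condition forces BA to be normal to AH, with radius 10.6, so the center B sits 10.6 in from both sides at B = (22.60, -40.30). That places the tangent points at T = (33.20, -40.30) on JT and A = (22.60, -50.90) on AH. Then |WT| = |T − W| = 52.21.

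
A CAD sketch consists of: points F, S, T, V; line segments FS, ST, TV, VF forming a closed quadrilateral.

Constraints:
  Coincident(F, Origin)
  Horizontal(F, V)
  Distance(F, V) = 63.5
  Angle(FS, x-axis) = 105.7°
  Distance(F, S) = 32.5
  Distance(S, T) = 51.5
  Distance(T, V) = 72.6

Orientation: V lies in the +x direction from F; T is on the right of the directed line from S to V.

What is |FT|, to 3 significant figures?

21.1

F is at the origin; FV is horizontal with |FV| = 63.5 and V in +x, so V = (63.5, 0). FS runs at 105.7° with |FS| = 32.5, so S = (-8.79, 31.3). T is determined by |ST| = 51.5 and |TV| = 72.6 together: it lies at the intersection of circle(S, 51.5) and circle(V, 72.6). With |SV| = 78.8, the foot of the radical line on SV is 22.8 from S and the perpendicular offset is √(51.5² − 22.8²) = 46.2. Taking the right-of-SV solution: T = (-6.25, -20.1).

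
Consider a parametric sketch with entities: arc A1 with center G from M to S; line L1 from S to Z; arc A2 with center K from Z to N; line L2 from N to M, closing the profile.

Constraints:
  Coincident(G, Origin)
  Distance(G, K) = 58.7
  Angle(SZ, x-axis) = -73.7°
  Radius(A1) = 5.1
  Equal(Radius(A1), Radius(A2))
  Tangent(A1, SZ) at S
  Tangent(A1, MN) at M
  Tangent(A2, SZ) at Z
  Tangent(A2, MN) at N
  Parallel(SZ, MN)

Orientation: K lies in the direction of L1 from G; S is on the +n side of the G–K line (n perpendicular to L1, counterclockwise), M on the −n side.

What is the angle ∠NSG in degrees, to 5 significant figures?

80.142°

The slot axis is L1's direction at -73.7°, so u = (cos -73.7°, sin -73.7°) = (0.28067, -0.95981) and n = (−sin -73.7°, cos -73.7°) = (0.95981, 0.28067). G is at the origin and K lies 58.7 along u from G, so K = 58.7·u = (16.475, -56.341). Tangency of A1 to both parallel lines with radius 5.1 puts S and M at G ± 5.1·n: S = (4.8950, 1.4314), M = (-4.8950, -1.4314). Equal radii place Z and N the same way about K: Z = K + 5.1·n = (21.370, -54.909), N = K − 5.1·n = (11.580, -57.772). Then cos ∠NSG = SN·SG / (|SN||SG|), giving 80.142°.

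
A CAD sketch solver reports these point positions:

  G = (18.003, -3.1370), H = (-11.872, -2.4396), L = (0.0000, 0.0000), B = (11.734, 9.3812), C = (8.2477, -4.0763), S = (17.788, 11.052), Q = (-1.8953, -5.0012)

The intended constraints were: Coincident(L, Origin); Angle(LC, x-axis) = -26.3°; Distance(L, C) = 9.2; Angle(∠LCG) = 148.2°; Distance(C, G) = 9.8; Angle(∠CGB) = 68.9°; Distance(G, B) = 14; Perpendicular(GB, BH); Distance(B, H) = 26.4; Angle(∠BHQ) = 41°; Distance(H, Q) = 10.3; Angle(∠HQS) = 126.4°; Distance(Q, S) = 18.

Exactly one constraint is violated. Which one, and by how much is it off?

Distance(Q, S) = 18 — off by 7.40.

L = (0.00, 0.00) ✓; LC at -26.30° ✓; |LC| = 9.200 ✓; ∠LCG = 148.2° ✓; |CG| = 9.800 ✓; ∠CGB = 68.90° ✓; |GB| = 14.00 ✓; ∠(GB, BH) = 90.00° ✓; |BH| = 26.40 ✓; ∠BHQ = 41.00° ✓; |HQ| = 10.30 ✓; ∠HQS = 126.4° ✓; |QS| = 25.40 ✗.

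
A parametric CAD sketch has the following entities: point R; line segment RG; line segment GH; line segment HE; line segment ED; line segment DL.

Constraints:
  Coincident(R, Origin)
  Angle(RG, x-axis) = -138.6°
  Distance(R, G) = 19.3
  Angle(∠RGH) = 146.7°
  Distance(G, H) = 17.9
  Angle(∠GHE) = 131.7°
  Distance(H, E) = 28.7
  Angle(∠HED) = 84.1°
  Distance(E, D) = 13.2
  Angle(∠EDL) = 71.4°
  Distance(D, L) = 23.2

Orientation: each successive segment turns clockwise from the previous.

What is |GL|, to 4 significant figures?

20.64

R is at the origin; RG runs at -138.6° with length 19.3, so G = (-14.48, -12.76). ∠RGH = 146.7° gives GH at -171.9° from the x-axis; with |GH| = 17.9, H = (-32.20, -15.29). ∠GHE = 131.7° gives HE at 139.8° from the x-axis; with |HE| = 28.7, E = (-54.12, 3.239). ∠HED = 84.1° gives ED at 43.90° from the x-axis; with |ED| = 13.2, D = (-44.61, 12.39). ∠EDL = 71.4° gives DL at -64.70° from the x-axis; with |DL| = 23.2, L = (-34.69, -8.583). Then |GL| = |L − G| = 20.64.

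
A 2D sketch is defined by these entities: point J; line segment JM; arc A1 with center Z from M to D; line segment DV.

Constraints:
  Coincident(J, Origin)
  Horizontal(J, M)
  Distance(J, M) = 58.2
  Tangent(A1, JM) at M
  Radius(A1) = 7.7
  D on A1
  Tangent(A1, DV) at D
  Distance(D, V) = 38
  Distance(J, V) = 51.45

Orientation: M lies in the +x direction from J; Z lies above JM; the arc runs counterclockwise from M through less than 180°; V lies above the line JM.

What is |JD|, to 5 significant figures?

64.648

Checks: |JM| = 58.20 ✓; |ZD| = 7.700 ✓; ∠(ZD, DV) = 90.00° ✓; |DV| = 38.00 ✓; |JV| = 51.45 ✓.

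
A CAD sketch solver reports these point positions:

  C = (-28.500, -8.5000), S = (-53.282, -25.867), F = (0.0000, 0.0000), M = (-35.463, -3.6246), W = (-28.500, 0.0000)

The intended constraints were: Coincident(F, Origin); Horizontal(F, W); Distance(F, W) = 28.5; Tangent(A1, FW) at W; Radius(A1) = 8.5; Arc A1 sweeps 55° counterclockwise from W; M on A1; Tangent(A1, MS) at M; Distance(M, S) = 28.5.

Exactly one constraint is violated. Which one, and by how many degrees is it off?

Tangent(A1, MS) at M — off by 3.70°.

F = (0.00, 0.00) ✓; F.y = 0.00, W.y = 0.00 ✓; |FW| = 28.50 ✓; ∠(CW, WF) = 90.00° ✓; |CW| = 8.500 ✓; bearing(C→M) − bearing(C→W) = 55.00° ✓; |CM| = 8.500 ✓; ∠(CM, MS) = 93.70° ✗; |MS| = 28.50 ✓.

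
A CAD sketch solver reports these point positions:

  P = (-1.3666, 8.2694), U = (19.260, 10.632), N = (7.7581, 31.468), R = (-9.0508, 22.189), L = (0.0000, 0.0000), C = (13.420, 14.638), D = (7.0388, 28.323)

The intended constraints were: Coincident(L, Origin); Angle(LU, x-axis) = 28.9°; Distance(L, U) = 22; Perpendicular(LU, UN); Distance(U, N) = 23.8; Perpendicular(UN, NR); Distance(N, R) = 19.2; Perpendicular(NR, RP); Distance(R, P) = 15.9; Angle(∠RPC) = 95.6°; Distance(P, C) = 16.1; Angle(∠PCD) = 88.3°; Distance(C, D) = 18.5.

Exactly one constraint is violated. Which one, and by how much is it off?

Distance(C, D) = 18.5 — off by 3.40.

L = (0.00, 0.00) ✓; LU at 28.90° ✓; |LU| = 22.00 ✓; ∠(LU, UN) = 90.00° ✓; |UN| = 23.80 ✓; ∠(UN, NR) = 90.00° ✓; |NR| = 19.20 ✓; ∠(NR, RP) = 90.00° ✓; |RP| = 15.90 ✓; ∠RPC = 95.60° ✓; |PC| = 16.10 ✓; ∠PCD = 88.30° ✓; |CD| = 15.10 ✗.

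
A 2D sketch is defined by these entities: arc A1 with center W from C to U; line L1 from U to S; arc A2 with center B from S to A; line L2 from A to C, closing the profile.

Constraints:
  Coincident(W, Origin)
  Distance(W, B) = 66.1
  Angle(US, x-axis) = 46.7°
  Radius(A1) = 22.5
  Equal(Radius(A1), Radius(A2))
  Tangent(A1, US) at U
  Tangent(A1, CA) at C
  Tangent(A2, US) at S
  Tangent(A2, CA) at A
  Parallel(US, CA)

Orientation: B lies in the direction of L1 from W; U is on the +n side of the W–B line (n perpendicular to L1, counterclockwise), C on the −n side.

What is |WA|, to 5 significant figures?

69.824

The slot axis is L1's direction at 46.7°, so u = (cos 46.7°, sin 46.7°) = (0.68582, 0.72777) and n = (−sin 46.7°, cos 46.7°) = (-0.72777, 0.68582). W is at the origin and B lies 66.1 along u from W, so B = 66.1·u = (45.333, 48.106). Tangency of A1 to both parallel lines with radius 22.5 puts U and C at W ± 22.5·n: U = (-16.375, 15.431), C = (16.375, -15.431). Equal radii place S and A the same way about B: S = B + 22.5·n = (28.958, 63.537), A = B − 22.5·n = (61.707, 32.675). Then |WA| = |A − W| = 69.824.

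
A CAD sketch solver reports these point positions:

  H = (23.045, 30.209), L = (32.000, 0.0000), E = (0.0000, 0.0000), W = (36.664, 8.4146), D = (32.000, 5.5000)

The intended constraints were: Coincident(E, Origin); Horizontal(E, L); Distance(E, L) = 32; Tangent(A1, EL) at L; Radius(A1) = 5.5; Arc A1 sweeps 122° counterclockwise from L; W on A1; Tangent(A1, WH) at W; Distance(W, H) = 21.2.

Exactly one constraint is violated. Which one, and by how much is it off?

Distance(W, H) = 21.2 — off by 4.50.

E = (0.00, 0.00) ✓; E.y = 0.00, L.y = 0.00 ✓; |EL| = 32.00 ✓; ∠(DL, LE) = 90.00° ✓; |DL| = 5.500 ✓; bearing(D→W) − bearing(D→L) = 122.0° ✓; |DW| = 5.500 ✓; ∠(DW, WH) = 90.00° ✓; |WH| = 25.70 ✗.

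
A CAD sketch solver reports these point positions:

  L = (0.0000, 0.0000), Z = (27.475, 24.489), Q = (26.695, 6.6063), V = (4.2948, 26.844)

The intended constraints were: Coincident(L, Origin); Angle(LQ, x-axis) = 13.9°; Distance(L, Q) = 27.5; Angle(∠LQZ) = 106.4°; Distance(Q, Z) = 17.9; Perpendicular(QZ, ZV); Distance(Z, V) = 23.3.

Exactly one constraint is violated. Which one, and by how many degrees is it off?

Perpendicular(QZ, ZV) — off by 3.30°.

L = (0.00, 0.00) ✓; LQ at 13.90° ✓; |LQ| = 27.50 ✓; ∠LQZ = 106.4° ✓; |QZ| = 17.90 ✓; ∠(QZ, ZV) = 86.70° ✗; |ZV| = 23.30 ✓.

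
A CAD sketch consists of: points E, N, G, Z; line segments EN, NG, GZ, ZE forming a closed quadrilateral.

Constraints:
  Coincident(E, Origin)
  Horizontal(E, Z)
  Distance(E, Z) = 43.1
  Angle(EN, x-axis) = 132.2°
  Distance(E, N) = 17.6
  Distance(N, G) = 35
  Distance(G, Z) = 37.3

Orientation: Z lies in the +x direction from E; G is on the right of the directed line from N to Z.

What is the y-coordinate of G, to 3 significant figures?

-15.1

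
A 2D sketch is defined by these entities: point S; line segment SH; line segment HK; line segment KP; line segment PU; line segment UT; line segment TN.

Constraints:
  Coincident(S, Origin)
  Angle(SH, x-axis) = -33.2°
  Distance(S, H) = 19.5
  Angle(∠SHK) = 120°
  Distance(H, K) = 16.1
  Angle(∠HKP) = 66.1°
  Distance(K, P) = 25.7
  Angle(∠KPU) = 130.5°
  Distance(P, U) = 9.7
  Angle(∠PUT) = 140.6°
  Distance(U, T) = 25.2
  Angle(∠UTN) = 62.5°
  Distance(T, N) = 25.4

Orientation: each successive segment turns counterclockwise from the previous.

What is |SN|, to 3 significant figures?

16.8

S is at the origin; SH runs at -33.2° with length 19.5, so H = (16.3, -10.7). ∠SHK = 120.0° gives HK at 26.8° from the x-axis; with |HK| = 16.1, K = (30.7, -3.42). ∠HKP = 66.1° gives KP at 141° from the x-axis; with |KP| = 25.7, P = (10.8, 12.9). ∠KPU = 130.5° gives PU at -170° from the x-axis; with |PU| = 9.7, U = (1.25, 11.1). ∠PUT = 140.6° gives UT at -130° from the x-axis; with |UT| = 25.2, T = (-15.1, -8.05). ∠UTN = 62.5° gives TN at -12.9° from the x-axis; with |TN| = 25.4, N = (9.68, -13.7). Then |SN| = |N − S| = 16.8.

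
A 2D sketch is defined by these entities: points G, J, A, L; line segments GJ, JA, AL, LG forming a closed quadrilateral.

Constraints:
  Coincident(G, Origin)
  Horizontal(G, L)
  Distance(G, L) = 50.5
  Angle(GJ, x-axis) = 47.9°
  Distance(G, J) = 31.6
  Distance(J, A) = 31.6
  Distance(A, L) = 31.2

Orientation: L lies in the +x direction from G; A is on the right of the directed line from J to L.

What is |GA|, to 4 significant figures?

21.95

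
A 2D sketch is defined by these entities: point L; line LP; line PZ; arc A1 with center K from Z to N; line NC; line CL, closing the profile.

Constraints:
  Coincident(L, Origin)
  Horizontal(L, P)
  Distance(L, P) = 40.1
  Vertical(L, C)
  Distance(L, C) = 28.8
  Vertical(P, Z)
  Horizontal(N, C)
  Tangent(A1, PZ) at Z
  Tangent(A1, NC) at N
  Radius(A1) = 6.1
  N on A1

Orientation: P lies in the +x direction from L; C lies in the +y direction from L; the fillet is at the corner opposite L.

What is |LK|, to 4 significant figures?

40.88

L is at the origin; L and P share the same y with |LP| = 40.1 and P on the +x side, so P = (40.10, 0.000). L and C share the same x with |LC| = 28.8 and C on the +y side, so C = (0.000, 28.80). The virtual corner opposite L is at (40.10, 28.80). Since A1 is tangent to PZ there, KZ ⟂ PZ and the tangent condition forces KN to be normal to NC, with radius 6.1, so the center K sits 6.1 in from both sides at K = (34.00, 22.70). Then |LK| = |K − L| = 40.88.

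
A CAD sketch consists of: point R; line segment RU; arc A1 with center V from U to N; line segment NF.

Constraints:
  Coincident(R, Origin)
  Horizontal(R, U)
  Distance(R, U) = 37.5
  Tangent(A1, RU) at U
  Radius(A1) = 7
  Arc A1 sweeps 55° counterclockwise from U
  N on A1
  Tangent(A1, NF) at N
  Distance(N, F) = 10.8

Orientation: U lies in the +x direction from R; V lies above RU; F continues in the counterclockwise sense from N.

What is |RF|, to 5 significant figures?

50.825

R is at the origin; R and U share the same y with |RU| = 37.5 and U on the +x side, so U = (37.500, 0.0000). Tangency of A1 to RU means the radius VU is perpendicular to RU, so V = U + (0, 7) = (37.500, 7.0000). On A1, U sits at bearing -90° from V; a 55° counterclockwise sweep puts N at bearing -35°, so N = V + 7.0·(cos -35°, sin -35°) = (43.234, 2.9850). The tangent condition forces VN to be normal to NF, so NF runs along (−sin -35°, cos -35°); with |NF| = 10.8, F = (49.429, 11.832). Then |RF| = |F − R| = 50.825.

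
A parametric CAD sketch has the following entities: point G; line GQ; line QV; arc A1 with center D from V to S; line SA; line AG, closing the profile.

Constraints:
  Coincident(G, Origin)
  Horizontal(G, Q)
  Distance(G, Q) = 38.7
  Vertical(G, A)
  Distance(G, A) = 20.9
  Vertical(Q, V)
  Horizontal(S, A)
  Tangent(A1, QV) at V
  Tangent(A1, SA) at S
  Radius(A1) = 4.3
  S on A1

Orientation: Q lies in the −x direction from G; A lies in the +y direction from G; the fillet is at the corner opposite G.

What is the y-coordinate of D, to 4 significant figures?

16.60

G is at the origin; G and Q share the same y with |GQ| = 38.7 and Q on the −x side, so Q = (-38.70, 0.000). GA is vertical with |GA| = 20.9 and A on the +y side, so A = (0.000, 20.90). The virtual corner opposite G is at (-38.70, 20.90). Since A1 is tangent to QV there, DV ⟂ QV and since A1 is tangent to SA there, DS ⟂ SA, with radius 4.3, so the center D sits 4.3 in from both sides at D = (-34.40, 16.60). So D.y = 16.60.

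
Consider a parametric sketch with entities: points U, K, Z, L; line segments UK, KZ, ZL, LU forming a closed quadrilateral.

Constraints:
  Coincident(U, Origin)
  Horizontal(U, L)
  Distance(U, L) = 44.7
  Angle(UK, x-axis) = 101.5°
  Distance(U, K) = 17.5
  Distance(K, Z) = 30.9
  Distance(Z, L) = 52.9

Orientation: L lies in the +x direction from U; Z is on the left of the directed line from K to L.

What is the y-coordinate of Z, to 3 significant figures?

42.8

Checks: |KZ| = 30.90 ✓; |ZL| = 52.90 ✓.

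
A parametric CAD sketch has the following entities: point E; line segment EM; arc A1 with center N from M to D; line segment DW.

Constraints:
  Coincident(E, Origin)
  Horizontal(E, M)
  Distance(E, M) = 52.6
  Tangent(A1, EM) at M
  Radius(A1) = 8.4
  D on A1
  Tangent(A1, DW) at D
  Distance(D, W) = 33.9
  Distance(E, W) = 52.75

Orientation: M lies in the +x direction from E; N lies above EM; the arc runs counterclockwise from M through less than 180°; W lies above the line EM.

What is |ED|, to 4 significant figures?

60.42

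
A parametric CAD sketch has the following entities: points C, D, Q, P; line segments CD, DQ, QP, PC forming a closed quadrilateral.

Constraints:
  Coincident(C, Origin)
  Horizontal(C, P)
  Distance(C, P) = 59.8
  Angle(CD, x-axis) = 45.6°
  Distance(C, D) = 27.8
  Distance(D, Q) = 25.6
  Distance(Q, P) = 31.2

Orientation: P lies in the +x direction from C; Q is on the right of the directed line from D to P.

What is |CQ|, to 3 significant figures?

29.1

Checks: |DQ| = 25.60 ✓; |QP| = 31.20 ✓.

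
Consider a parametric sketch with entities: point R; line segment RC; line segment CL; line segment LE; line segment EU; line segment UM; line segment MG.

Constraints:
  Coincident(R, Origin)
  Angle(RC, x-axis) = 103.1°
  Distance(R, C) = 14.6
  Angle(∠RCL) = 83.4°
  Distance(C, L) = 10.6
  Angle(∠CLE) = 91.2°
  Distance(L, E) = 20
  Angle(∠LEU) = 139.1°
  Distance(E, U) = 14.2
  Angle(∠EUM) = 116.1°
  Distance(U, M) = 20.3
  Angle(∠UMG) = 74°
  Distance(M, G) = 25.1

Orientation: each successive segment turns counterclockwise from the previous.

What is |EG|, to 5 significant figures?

22.687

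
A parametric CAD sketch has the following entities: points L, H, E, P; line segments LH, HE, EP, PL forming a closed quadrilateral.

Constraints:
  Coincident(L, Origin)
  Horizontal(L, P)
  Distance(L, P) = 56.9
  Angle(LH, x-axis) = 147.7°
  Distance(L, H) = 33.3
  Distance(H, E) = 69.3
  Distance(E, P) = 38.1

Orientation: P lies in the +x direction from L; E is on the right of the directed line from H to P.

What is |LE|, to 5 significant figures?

36.213

L is at the origin; L and P share the same y with |LP| = 56.9 and P in +x, so P = (56.9, 0). LH runs at 147.7° with |LH| = 33.3, so H = (-28.147, 17.794). E is determined by |HE| = 69.3 and |EP| = 38.1 together: it lies at the intersection of circle(H, 69.3) and circle(P, 38.1). With |HP| = 86.889, the foot of the radical line on HP is 62.727 from H and the perpendicular offset is √(69.3² − 62.727²) = 29.459. Taking the right-of-HP solution: E = (27.217, -23.886).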